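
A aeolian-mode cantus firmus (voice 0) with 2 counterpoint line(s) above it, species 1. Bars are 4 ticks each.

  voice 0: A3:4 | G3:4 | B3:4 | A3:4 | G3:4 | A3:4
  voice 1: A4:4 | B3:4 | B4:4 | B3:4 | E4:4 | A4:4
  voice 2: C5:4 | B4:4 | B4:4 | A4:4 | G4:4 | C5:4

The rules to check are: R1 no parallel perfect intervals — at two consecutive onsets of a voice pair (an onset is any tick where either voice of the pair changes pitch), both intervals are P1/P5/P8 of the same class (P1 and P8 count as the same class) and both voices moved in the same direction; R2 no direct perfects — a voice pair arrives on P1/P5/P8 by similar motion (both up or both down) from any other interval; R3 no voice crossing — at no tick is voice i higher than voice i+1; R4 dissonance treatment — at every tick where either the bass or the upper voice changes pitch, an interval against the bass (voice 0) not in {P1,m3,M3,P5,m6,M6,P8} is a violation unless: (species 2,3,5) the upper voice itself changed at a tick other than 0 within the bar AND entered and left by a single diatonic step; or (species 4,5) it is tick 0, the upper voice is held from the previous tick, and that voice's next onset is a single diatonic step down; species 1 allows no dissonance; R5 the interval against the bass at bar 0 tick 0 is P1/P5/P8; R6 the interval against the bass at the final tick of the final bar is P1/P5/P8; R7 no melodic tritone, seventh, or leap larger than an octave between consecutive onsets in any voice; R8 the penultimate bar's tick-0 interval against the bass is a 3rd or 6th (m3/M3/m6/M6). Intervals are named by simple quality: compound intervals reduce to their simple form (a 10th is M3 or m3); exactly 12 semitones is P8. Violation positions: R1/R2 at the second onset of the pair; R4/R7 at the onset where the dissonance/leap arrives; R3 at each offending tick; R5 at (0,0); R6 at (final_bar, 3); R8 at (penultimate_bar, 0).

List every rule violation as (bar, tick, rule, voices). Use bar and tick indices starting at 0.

(0, 0, R5, (0, 2))
(1, 0, R2, (1, 2))
(1, 0, R7, (1,))
(2, 0, R2, (0, 1))
(3, 0, R1, (0, 2))
(3, 0, R4, (0, 1))
(4, 0, R1, (0, 2))
(4, 0, R8, (0, 2))
(5, 0, R2, (0, 1))
(5, 3, R6, (0, 2))

bar 0: v0=A3 v1=A4 v2=C5 downbeat m3
bar 1: v0=G3 v1=B3 v2=B4 downbeat M3
bar 2: v0=B3 v1=B4 v2=B4 downbeat P8
bar 3: v0=A3 v1=B3 v2=A4 downbeat P8
bar 4: v0=G3 v1=E4 v2=G4 downbeat P8
bar 5: v0=A3 v1=A4 v2=C5 downbeat m3
  -> R5 @ bar 0 tick 0 v(0, 2): opens on m3
  -> R2 @ bar 1 tick 0 v(1, 2): A4/C5 m3 -> B3/B4 P8 similar
  -> R7 @ bar 1 tick 0 v(1,): A4->B3 leap 10st
  -> R2 @ bar 2 tick 0 v(0, 1): G3/B3 M3 -> B3/B4 P8 similar
  -> R1 @ bar 3 tick 0 v(0, 2): B3/B4 P8 -> A3/A4 P8 similar
  -> R4 @ bar 3 tick 0 v(0, 1): A3/B3 M2 untreated
  -> R1 @ bar 4 tick 0 v(0, 2): A3/A4 P8 -> G3/G4 P8 similar
  -> R8 @ bar 4 tick 0 v(0, 2): penult P8 not 3rd/6th
  -> R2 @ bar 5 tick 0 v(0, 1): G3/E4 M6 -> A3/A4 P8 similar
  -> R6 @ bar 5 tick 3 v(0, 2): closes on m3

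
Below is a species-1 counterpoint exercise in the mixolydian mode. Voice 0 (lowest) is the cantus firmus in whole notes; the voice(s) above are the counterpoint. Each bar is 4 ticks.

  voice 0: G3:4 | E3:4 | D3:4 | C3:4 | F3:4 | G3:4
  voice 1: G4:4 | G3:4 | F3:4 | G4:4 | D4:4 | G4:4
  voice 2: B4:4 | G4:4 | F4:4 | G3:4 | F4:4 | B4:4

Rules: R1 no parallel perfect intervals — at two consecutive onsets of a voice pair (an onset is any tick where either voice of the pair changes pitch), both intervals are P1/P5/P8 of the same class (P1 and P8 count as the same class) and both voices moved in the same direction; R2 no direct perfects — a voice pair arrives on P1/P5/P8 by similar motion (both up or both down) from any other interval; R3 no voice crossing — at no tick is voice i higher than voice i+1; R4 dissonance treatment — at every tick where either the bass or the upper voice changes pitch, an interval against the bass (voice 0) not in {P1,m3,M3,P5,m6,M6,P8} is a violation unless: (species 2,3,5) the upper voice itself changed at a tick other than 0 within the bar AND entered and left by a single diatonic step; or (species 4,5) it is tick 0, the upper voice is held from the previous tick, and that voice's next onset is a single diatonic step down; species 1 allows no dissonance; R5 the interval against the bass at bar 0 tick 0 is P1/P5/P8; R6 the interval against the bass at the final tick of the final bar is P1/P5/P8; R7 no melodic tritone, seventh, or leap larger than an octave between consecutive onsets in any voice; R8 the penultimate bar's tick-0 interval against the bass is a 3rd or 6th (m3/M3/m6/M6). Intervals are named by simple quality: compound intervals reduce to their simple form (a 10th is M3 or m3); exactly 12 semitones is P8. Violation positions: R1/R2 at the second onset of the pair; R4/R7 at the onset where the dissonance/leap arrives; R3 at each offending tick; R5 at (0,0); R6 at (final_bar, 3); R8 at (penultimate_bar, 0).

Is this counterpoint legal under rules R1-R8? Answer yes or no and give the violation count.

bar 0: v0=G3 v1=G4 v2=B4 (M3)
bar 1: v0=E3 v1=G3 v2=G4 (m3)
bar 2: v0=D3 v1=F3 v2=F4 (m3)
bar 3: v0=C3 v1=G4 v2=G3 (P5)
bar 4: v0=F3 v1=D4 v2=F4 (P8)
bar 5: v0=G3 v1=G4 v2=B4 (M3)
  R5 @ bar0.0: opens on M3
  R2 @ bar1.0: G4/B4 M3 -> G3/G4 P8 similar
  R1 @ bar2.0: G3/G4 P8 -> F3/F4 P8 similar
  R2 @ bar3.0: D3/F4 m3 -> C3/G3 P5 similar
  R3 @ bar3.0: G4 above G3
  R7 @ bar3.0: F3->G4 leap 14st
  R7 @ bar3.0: F4->G3 leap 10st
  R3 @ bar3.1: G4 above G3
  R3 @ bar3.2: G4 above G3
  R3 @ bar3.3: G4 above G3
  R2 @ bar4.0: C3/G3 P5 -> F3/F4 P8 similar
  R7 @ bar4.0: G3->F4 leap 10st
  R8 @ bar4.0: penult P8 not 3rd/6th
  R2 @ bar5.0: F3/D4 M6 -> G3/G4 P8 similar
  R7 @ bar5.0: F4->B4 leap 6st
  R6 @ bar5.3: closes on M3

No (16 violations)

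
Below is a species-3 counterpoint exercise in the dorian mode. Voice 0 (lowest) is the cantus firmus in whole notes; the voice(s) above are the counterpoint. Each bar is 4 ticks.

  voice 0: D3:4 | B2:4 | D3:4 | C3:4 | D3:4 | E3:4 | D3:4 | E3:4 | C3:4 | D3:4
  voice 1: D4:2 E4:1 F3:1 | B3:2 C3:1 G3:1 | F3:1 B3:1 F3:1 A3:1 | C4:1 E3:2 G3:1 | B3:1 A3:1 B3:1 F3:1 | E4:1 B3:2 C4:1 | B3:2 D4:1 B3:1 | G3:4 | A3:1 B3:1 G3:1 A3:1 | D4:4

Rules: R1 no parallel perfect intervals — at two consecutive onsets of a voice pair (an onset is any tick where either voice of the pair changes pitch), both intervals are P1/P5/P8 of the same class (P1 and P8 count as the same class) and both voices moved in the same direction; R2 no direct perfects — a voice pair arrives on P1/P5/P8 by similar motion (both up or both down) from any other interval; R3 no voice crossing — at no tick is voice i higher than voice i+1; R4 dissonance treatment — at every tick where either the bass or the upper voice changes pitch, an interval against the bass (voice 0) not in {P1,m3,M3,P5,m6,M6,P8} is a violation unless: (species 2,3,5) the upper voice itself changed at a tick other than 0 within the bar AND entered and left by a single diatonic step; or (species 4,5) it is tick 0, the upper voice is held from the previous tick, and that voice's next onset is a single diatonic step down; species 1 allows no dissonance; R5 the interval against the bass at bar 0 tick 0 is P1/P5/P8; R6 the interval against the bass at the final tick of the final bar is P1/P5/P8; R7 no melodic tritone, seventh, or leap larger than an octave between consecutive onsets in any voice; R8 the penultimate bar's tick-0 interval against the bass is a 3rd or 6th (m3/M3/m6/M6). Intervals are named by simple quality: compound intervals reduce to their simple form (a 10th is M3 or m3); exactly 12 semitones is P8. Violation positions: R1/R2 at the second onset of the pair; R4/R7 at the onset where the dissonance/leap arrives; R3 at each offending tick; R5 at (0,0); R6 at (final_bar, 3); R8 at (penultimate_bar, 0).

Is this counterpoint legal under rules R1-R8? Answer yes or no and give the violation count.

No (12 violations)

bar 0: v0=D3 v1=D4 (P8)
bar 1: v0=B2 v1=B3 (P8)
bar 2: v0=D3 v1=F3 (m3)
bar 3: v0=C3 v1=C4 (P8)
bar 4: v0=D3 v1=B3 (M6)
bar 5: v0=E3 v1=E4 (P8)
bar 6: v0=D3 v1=B3 (M6)
bar 7: v0=E3 v1=G3 (m3)
bar 8: v0=C3 v1=A3 (M6)
bar 9: v0=D3 v1=D4 (P8)
  R4 @ bar0.2: D3/E4 M2 untreated
  R7 @ bar0.3: E4->F3 leap 11st
  R7 @ bar1.0: F3->B3 leap 6st
  R4 @ bar1.2: B2/C3 m2 untreated
  R7 @ bar1.2: B3->C3 leap 11st
  R7 @ bar2.1: F3->B3 leap 6st
  R7 @ bar2.2: B3->F3 leap 6st
  R7 @ bar4.3: B3->F3 leap 6st
  R2 @ bar5.0: D3/F3 m3 -> E3/E4 P8 similar
  R7 @ bar5.0: F3->E4 leap 11st
  R4 @ bar8.1: C3/B3 M7 untreated
  R2 @ bar9.0: C3/A3 M6 -> D3/D4 P8 similar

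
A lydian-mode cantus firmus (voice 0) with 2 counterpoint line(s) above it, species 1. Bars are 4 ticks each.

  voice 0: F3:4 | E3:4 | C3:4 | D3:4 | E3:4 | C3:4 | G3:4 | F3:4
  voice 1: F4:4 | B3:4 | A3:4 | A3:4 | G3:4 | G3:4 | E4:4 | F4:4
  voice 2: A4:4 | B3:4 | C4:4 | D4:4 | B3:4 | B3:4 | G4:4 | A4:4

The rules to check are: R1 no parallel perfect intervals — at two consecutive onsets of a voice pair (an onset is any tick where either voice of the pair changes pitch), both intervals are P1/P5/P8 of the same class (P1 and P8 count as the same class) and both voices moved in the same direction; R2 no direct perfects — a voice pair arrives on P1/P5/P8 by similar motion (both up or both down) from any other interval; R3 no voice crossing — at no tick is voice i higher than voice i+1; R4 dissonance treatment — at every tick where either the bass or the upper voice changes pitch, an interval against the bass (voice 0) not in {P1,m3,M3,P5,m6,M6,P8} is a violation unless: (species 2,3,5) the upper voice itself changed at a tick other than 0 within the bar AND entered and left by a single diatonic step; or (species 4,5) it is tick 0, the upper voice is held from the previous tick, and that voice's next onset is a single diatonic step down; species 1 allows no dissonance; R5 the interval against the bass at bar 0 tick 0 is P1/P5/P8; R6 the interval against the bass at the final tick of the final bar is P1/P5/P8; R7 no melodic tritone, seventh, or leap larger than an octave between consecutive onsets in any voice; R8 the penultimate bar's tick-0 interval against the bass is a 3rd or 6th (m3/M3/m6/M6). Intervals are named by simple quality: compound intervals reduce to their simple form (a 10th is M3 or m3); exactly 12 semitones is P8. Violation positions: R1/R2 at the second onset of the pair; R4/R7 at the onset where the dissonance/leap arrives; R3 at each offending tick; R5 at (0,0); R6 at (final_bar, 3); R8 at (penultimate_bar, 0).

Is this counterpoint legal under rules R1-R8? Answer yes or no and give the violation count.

No (11 violations)

bar 0: v0=F3 v1=F4 v2=A4 (M3)
bar 1: v0=E3 v1=B3 v2=B3 (P5)
bar 2: v0=C3 v1=A3 v2=C4 (P8)
bar 3: v0=D3 v1=A3 v2=D4 (P8)
bar 4: v0=E3 v1=G3 v2=B3 (P5)
bar 5: v0=C3 v1=G3 v2=B3 (M7)
bar 6: v0=G3 v1=E4 v2=G4 (P8)
bar 7: v0=F3 v1=F4 v2=A4 (M3)
  R5 @ bar0.0: opens on M3
  R2 @ bar1.0: F3/F4 P8 -> E3/B3 P5 similar
  R2 @ bar1.0: F3/A4 M3 -> E3/B3 P5 similar
  R2 @ bar1.0: F4/A4 M3 -> B3/B3 P1 similar
  R7 @ bar1.0: F4->B3 leap 6st
  R7 @ bar1.0: A4->B3 leap 10st
  R1 @ bar3.0: C3/C4 P8 -> D3/D4 P8 similar
  R4 @ bar5.0: C3/B3 M7 untreated
  R2 @ bar6.0: C3/B3 M7 -> G3/G4 P8 similar
  R8 @ bar6.0: penult P8 not 3rd/6th
  R6 @ bar7.3: closes on M3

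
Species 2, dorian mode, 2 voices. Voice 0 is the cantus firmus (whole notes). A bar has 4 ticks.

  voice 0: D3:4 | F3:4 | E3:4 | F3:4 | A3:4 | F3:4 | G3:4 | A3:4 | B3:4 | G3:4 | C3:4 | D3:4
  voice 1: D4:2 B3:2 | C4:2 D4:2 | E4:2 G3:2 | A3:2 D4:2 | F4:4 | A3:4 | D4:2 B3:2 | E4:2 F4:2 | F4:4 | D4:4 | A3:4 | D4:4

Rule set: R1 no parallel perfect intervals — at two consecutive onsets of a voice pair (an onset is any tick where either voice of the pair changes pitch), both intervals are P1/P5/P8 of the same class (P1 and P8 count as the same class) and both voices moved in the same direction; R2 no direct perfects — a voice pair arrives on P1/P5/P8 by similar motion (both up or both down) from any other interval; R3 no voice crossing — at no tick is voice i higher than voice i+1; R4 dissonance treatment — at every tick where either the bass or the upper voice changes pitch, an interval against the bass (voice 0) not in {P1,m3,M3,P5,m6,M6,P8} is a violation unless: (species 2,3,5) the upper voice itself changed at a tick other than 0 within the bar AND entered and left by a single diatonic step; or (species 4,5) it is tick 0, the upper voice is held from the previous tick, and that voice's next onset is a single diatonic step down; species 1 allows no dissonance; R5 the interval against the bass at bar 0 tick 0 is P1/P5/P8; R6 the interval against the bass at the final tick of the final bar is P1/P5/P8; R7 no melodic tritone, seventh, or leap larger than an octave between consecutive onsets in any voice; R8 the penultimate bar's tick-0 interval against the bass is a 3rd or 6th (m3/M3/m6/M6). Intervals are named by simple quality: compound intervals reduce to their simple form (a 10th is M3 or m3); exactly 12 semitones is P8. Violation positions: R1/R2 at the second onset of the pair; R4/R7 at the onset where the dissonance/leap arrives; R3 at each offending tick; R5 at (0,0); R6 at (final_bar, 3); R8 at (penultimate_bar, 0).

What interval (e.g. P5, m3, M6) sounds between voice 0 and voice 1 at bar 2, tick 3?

voice 0=E3 voice 1=G3 -> m3

m3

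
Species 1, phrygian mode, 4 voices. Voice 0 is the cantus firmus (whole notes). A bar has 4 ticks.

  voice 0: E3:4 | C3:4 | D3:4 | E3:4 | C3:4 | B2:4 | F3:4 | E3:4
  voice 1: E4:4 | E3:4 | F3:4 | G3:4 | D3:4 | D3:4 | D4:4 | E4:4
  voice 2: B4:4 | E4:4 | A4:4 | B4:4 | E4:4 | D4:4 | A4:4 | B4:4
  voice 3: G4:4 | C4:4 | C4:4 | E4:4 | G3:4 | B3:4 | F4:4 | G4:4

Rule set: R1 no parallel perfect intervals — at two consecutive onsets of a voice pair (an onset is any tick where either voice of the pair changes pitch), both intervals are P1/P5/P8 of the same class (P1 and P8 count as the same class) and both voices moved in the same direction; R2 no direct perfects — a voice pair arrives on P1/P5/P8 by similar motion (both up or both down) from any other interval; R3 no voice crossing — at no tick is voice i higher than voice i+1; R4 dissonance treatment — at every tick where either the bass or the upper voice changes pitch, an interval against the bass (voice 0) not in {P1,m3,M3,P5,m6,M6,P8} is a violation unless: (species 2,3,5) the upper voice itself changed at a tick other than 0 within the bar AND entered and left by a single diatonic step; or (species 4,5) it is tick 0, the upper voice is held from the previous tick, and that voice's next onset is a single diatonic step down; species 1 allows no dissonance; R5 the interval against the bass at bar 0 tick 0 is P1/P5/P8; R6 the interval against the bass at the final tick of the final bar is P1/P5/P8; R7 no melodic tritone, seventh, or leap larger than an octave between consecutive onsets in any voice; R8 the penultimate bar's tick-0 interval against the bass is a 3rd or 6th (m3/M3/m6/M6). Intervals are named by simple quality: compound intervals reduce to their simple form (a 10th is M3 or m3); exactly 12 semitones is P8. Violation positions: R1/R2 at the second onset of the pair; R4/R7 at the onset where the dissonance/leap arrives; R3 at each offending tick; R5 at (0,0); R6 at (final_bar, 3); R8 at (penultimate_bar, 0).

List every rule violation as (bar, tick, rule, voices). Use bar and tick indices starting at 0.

bar 0: v0=E3 v1=E4 v2=B4 v3=G4 downbeat m3
bar 1: v0=C3 v1=E3 v2=E4 v3=C4 downbeat P8
bar 2: v0=D3 v1=F3 v2=A4 v3=C4 downbeat m7
bar 3: v0=E3 v1=G3 v2=B4 v3=E4 downbeat P8
bar 4: v0=C3 v1=D3 v2=E4 v3=G3 downbeat P5
bar 5: v0=B2 v1=D3 v2=D4 v3=B3 downbeat P8
bar 6: v0=F3 v1=D4 v2=A4 v3=F4 downbeat P8
bar 7: v0=E3 v1=E4 v2=B4 v3=G4 downbeat m3
  -> R3 @ bar 0 tick 0 v(2, 3): B4 above G4
  -> R5 @ bar 0 tick 0 v(0, 3): opens on m3
  -> R3 @ bar 0 tick 1 v(2, 3): B4 above G4
  -> R3 @ bar 0 tick 2 v(2, 3): B4 above G4
  -> R3 @ bar 0 tick 3 v(2, 3): B4 above G4
  -> R2 @ bar 1 tick 0 v(0, 3): E3/G4 m3 -> C3/C4 P8 similar
  -> R2 @ bar 1 tick 0 v(1, 2): E4/B4 P5 -> E3/E4 P8 similar
  -> R3 @ bar 1 tick 0 v(2, 3): E4 above C4
  -> R3 @ bar 1 tick 1 v(2, 3): E4 above C4
  -> R3 @ bar 1 tick 2 v(2, 3): E4 above C4
  -> R3 @ bar 1 tick 3 v(2, 3): E4 above C4
  -> R2 @ bar 2 tick 0 v(0, 2): C3/E4 M3 -> D3/A4 P5 similar
  -> R3 @ bar 2 tick 0 v(2, 3): A4 above C4
  -> R4 @ bar 2 tick 0 v(0, 3): D3/C4 m7 untreated
  -> R3 @ bar 2 tick 1 v(2, 3): A4 above C4
  -> R3 @ bar 2 tick 2 v(2, 3): A4 above C4
  -> R3 @ bar 2 tick 3 v(2, 3): A4 above C4
  -> R1 @ bar 3 tick 0 v(0, 2): D3/A4 P5 -> E3/B4 P5 similar
  -> R2 @ bar 3 tick 0 v(0, 3): D3/C4 m7 -> E3/E4 P8 similar
  -> R2 @ bar 3 tick 0 v(2, 3): A4/C4 M6 -> B4/E4 P5 similar
  -> R3 @ bar 3 tick 0 v(2, 3): B4 above E4
  -> R3 @ bar 3 tick 1 v(2, 3): B4 above E4
  -> R3 @ bar 3 tick 2 v(2, 3): B4 above E4
  -> R3 @ bar 3 tick 3 v(2, 3): B4 above E4
  -> R2 @ bar 4 tick 0 v(0, 3): E3/E4 P8 -> C3/G3 P5 similar
  -> R3 @ bar 4 tick 0 v(2, 3): E4 above G3
  -> R4 @ bar 4 tick 0 v(0, 1): C3/D3 M2 untreated
  -> R3 @ bar 4 tick 1 v(2, 3): E4 above G3
  -> R3 @ bar 4 tick 2 v(2, 3): E4 above G3
  -> R3 @ bar 4 tick 3 v(2, 3): E4 above G3
  -> R3 @ bar 5 tick 0 v(2, 3): D4 above B3
  -> R3 @ bar 5 tick 1 v(2, 3): D4 above B3
  -> R3 @ bar 5 tick 2 v(2, 3): D4 above B3
  -> R3 @ bar 5 tick 3 v(2, 3): D4 above B3
  -> R1 @ bar 6 tick 0 v(0, 3): B2/B3 P8 -> F3/F4 P8 similar
  -> R2 @ bar 6 tick 0 v(1, 2): D3/D4 P8 -> D4/A4 P5 similar
  -> R3 @ bar 6 tick 0 v(2, 3): A4 above F4
  -> R7 @ bar 6 tick 0 v(0,): B2->F3 leap 6st
  -> R7 @ bar 6 tick 0 v(3,): B3->F4 leap 6st
  -> R8 @ bar 6 tick 0 v(0, 3): penult P8 not 3rd/6th
  -> R3 @ bar 6 tick 1 v(2, 3): A4 above F4
  -> R3 @ bar 6 tick 2 v(2, 3): A4 above F4
  -> R3 @ bar 6 tick 3 v(2, 3): A4 above F4
  -> R1 @ bar 7 tick 0 v(1, 2): D4/A4 P5 -> E4/B4 P5 similar
  -> R3 @ bar 7 tick 0 v(2, 3): B4 above G4
  -> R3 @ bar 7 tick 1 v(2, 3): B4 above G4
  -> R3 @ bar 7 tick 2 v(2, 3): B4 above G4
  -> R3 @ bar 7 tick 3 v(2, 3): B4 above G4
  -> R6 @ bar 7 tick 3 v(0, 3): closes on m3

(0, 0, R3, (2, 3))
(0, 0, R5, (0, 3))
(0, 1, R3, (2, 3))
(0, 2, R3, (2, 3))
(0, 3, R3, (2, 3))
(1, 0, R2, (0, 3))
(1, 0, R2, (1, 2))
(1, 0, R3, (2, 3))
(1, 1, R3, (2, 3))
(1, 2, R3, (2, 3))
(1, 3, R3, (2, 3))
(2, 0, R2, (0, 2))
(2, 0, R3, (2, 3))
(2, 0, R4, (0, 3))
(2, 1, R3, (2, 3))
(2, 2, R3, (2, 3))
(2, 3, R3, (2, 3))
(3, 0, R1, (0, 2))
(3, 0, R2, (0, 3))
(3, 0, R2, (2, 3))
(3, 0, R3, (2, 3))
(3, 1, R3, (2, 3))
(3, 2, R3, (2, 3))
(3, 3, R3, (2, 3))
(4, 0, R2, (0, 3))
(4, 0, R3, (2, 3))
(4, 0, R4, (0, 1))
(4, 1, R3, (2, 3))
(4, 2, R3, (2, 3))
(4, 3, R3, (2, 3))
(5, 0, R3, (2, 3))
(5, 1, R3, (2, 3))
(5, 2, R3, (2, 3))
(5, 3, R3, (2, 3))
(6, 0, R1, (0, 3))
(6, 0, R2, (1, 2))
(6, 0, R3, (2, 3))
(6, 0, R7, (0,))
(6, 0, R7, (3,))
(6, 0, R8, (0, 3))
(6, 1, R3, (2, 3))
(6, 2, R3, (2, 3))
(6, 3, R3, (2, 3))
(7, 0, R1, (1, 2))
(7, 0, R3, (2, 3))
(7, 1, R3, (2, 3))
(7, 2, R3, (2, 3))
(7, 3, R3, (2, 3))
(7, 3, R6, (0, 3))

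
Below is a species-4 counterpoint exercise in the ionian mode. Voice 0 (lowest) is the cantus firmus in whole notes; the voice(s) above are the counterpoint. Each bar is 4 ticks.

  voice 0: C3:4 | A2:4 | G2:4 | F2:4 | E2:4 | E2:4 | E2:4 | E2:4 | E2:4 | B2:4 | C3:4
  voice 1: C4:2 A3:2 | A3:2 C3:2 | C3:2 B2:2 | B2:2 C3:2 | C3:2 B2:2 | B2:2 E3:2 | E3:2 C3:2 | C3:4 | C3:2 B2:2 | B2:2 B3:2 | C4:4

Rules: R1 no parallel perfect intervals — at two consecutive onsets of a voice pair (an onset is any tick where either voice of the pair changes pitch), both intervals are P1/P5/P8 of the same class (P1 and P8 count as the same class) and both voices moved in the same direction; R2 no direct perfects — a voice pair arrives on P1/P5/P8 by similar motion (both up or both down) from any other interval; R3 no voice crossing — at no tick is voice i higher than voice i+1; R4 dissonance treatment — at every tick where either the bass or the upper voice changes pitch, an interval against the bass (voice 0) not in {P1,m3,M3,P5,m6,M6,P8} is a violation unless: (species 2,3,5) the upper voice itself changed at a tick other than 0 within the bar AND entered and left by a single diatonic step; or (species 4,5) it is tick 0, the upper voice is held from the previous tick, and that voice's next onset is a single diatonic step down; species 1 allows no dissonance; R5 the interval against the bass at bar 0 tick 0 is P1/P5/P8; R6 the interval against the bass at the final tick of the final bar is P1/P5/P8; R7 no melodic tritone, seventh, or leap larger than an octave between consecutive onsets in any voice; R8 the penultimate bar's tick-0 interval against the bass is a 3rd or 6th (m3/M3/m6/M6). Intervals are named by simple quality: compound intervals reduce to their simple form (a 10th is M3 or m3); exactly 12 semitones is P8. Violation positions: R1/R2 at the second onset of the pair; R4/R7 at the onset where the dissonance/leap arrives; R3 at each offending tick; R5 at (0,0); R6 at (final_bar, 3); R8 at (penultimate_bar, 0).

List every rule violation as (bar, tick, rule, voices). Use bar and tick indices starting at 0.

bar 0: v0=C3 v1=C4 downbeat P8
bar 1: v0=A2 v1=A3 downbeat P8
bar 2: v0=G2 v1=C3 downbeat P4
bar 3: v0=F2 v1=B2 downbeat TT
bar 4: v0=E2 v1=C3 downbeat m6
bar 5: v0=E2 v1=B2 downbeat P5
bar 6: v0=E2 v1=E3 downbeat P8
bar 7: v0=E2 v1=C3 downbeat m6
bar 8: v0=E2 v1=C3 downbeat m6
bar 9: v0=B2 v1=B2 downbeat P1
bar 10: v0=C3 v1=C4 downbeat P8
  -> R4 @ bar 3 tick 0 v(0, 1): F2/B2 TT untreated
  -> R8 @ bar 9 tick 0 v(0, 1): penult P1 not 3rd/6th
  -> R1 @ bar 10 tick 0 v(0, 1): B2/B3 P8 -> C3/C4 P8 similar

(3, 0, R4, (0, 1))
(9, 0, R8, (0, 1))
(10, 0, R1, (0, 1))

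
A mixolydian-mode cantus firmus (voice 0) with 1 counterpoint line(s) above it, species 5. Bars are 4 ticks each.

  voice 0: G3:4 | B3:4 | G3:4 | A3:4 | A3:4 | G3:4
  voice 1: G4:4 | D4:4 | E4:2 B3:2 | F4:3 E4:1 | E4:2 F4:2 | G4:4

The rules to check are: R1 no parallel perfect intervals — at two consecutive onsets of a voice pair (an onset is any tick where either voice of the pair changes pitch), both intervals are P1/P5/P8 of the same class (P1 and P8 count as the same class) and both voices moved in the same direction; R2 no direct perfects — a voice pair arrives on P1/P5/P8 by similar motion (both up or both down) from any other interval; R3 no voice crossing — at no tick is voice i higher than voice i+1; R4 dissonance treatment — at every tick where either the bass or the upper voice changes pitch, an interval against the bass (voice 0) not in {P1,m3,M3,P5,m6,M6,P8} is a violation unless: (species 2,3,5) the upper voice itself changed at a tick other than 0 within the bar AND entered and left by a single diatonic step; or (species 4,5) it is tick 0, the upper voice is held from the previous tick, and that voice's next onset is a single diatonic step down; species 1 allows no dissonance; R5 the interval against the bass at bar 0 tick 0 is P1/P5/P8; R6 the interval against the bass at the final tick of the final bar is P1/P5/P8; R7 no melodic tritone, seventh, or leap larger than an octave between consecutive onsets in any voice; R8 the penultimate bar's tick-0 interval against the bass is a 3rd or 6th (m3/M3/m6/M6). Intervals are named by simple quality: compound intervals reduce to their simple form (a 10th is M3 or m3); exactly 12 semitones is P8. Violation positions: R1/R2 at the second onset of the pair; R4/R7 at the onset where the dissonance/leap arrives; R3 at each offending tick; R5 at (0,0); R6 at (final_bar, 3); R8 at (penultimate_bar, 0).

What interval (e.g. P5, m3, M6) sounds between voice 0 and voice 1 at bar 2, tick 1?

voice 0=G3 voice 1=E4 -> M6

M6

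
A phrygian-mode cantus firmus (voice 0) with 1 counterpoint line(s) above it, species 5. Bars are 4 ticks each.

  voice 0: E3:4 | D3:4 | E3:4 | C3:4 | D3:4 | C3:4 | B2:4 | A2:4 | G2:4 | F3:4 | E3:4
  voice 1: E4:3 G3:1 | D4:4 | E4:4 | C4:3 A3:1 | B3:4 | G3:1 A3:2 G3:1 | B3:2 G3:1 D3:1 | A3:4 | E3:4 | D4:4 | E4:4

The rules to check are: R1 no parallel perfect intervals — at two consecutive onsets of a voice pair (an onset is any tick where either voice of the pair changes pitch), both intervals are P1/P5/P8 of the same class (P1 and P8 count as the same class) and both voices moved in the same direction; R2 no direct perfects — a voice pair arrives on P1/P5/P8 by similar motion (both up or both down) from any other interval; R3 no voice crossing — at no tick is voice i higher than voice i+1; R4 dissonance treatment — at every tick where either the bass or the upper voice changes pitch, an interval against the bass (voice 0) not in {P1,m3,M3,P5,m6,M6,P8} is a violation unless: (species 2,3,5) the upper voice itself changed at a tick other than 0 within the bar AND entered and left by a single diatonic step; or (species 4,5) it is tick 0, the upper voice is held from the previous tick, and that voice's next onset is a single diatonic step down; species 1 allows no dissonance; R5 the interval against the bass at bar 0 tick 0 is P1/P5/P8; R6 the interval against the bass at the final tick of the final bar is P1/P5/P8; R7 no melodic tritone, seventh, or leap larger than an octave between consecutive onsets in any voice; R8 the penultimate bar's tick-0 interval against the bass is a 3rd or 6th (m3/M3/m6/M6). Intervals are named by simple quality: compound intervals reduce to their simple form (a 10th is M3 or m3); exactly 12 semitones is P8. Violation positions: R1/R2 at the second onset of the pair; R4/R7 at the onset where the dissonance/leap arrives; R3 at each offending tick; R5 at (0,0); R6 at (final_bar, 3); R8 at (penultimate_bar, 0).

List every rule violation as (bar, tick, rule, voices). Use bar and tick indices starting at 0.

(2, 0, R1, (0, 1))
(3, 0, R1, (0, 1))
(5, 0, R2, (0, 1))
(9, 0, R7, (0,))
(9, 0, R7, (1,))

bar 0: v0=E3 v1=E4 downbeat P8
bar 1: v0=D3 v1=D4 downbeat P8
bar 2: v0=E3 v1=E4 downbeat P8
bar 3: v0=C3 v1=C4 downbeat P8
bar 4: v0=D3 v1=B3 downbeat M6
bar 5: v0=C3 v1=G3 downbeat P5
bar 6: v0=B2 v1=B3 downbeat P8
bar 7: v0=A2 v1=A3 downbeat P8
bar 8: v0=G2 v1=E3 downbeat M6
bar 9: v0=F3 v1=D4 downbeat M6
bar 10: v0=E3 v1=E4 downbeat P8
  -> R1 @ bar 2 tick 0 v(0, 1): D3/D4 P8 -> E3/E4 P8 similar
  -> R1 @ bar 3 tick 0 v(0, 1): E3/E4 P8 -> C3/C4 P8 similar
  -> R2 @ bar 5 tick 0 v(0, 1): D3/B3 M6 -> C3/G3 P5 similar
  -> R7 @ bar 9 tick 0 v(0,): G2->F3 leap 10st
  -> R7 @ bar 9 tick 0 v(1,): E3->D4 leap 10st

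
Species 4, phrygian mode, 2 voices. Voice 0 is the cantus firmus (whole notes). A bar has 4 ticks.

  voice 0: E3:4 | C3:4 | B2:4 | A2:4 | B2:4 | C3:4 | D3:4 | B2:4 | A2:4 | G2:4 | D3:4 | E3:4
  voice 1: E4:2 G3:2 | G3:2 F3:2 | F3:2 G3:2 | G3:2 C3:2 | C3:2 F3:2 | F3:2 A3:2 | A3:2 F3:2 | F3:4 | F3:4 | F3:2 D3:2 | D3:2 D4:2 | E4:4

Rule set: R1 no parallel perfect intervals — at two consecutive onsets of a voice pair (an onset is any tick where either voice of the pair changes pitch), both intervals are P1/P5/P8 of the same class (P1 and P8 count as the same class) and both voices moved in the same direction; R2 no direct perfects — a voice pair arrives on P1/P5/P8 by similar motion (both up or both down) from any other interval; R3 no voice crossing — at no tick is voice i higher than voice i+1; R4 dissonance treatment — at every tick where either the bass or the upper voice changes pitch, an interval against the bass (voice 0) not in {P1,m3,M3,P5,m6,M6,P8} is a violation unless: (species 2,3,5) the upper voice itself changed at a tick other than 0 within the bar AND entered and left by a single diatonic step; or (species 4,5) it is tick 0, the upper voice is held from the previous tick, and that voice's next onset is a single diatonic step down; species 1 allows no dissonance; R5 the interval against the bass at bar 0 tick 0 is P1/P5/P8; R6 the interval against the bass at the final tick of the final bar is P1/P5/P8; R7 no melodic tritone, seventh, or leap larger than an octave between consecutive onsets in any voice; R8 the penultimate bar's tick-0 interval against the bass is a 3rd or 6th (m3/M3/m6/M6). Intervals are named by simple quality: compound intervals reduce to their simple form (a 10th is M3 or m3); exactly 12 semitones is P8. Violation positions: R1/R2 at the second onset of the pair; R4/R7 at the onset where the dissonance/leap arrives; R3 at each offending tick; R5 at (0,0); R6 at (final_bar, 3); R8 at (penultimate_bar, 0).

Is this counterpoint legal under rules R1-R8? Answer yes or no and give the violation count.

bar 0: v0=E3 v1=E4 (P8)
bar 1: v0=C3 v1=G3 (P5)
bar 2: v0=B2 v1=F3 (TT)
bar 3: v0=A2 v1=G3 (m7)
bar 4: v0=B2 v1=C3 (m2)
bar 5: v0=C3 v1=F3 (P4)
bar 6: v0=D3 v1=A3 (P5)
bar 7: v0=B2 v1=F3 (TT)
bar 8: v0=A2 v1=F3 (m6)
bar 9: v0=G2 v1=F3 (m7)
bar 10: v0=D3 v1=D3 (P1)
bar 11: v0=E3 v1=E4 (P8)
  R4 @ bar1.2: C3/F3 P4 untreated
  R4 @ bar2.0: B2/F3 TT untreated
  R4 @ bar3.0: A2/G3 m7 untreated
  R4 @ bar4.0: B2/C3 m2 untreated
  R4 @ bar4.2: B2/F3 TT untreated
  R4 @ bar5.0: C3/F3 P4 untreated
  R4 @ bar7.0: B2/F3 TT untreated
  R4 @ bar9.0: G2/F3 m7 untreated
  R8 @ bar10.0: penult P1 not 3rd/6th
  R1 @ bar11.0: D3/D4 P8 -> E3/E4 P8 similar

No (10 violations)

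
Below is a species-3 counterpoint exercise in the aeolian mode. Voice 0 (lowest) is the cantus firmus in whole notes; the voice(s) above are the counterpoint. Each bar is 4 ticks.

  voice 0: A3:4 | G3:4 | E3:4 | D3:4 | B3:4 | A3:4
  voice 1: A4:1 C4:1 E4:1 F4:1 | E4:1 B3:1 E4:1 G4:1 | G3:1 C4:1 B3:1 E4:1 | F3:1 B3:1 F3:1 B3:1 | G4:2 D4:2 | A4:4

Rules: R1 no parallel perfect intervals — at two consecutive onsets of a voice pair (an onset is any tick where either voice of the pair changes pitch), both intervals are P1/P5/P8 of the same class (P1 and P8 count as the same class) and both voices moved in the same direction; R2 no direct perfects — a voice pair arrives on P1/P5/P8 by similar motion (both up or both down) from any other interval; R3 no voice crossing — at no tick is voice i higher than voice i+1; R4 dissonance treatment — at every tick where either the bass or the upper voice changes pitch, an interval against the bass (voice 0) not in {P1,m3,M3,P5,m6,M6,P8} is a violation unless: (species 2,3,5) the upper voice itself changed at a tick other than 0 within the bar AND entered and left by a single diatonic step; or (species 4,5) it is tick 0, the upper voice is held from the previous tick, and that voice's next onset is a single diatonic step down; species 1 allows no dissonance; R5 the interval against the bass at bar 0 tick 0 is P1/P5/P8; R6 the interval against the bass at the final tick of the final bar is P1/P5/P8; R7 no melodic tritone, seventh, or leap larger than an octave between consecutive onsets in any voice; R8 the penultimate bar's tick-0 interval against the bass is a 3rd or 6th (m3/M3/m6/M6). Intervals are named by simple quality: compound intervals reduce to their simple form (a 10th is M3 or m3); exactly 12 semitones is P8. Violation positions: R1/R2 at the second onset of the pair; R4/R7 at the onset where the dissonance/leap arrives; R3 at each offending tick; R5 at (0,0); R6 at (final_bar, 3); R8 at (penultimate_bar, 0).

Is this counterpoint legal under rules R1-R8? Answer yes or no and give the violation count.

No (4 violations)

bar 0: v0=A3 v1=A4 (P8)
bar 1: v0=G3 v1=E4 (M6)
bar 2: v0=E3 v1=G3 (m3)
bar 3: v0=D3 v1=F3 (m3)
bar 4: v0=B3 v1=G4 (m6)
bar 5: v0=A3 v1=A4 (P8)
  R7 @ bar3.0: E4->F3 leap 11st
  R7 @ bar3.1: F3->B3 leap 6st
  R7 @ bar3.2: B3->F3 leap 6st
  R7 @ bar3.3: F3->B3 leap 6st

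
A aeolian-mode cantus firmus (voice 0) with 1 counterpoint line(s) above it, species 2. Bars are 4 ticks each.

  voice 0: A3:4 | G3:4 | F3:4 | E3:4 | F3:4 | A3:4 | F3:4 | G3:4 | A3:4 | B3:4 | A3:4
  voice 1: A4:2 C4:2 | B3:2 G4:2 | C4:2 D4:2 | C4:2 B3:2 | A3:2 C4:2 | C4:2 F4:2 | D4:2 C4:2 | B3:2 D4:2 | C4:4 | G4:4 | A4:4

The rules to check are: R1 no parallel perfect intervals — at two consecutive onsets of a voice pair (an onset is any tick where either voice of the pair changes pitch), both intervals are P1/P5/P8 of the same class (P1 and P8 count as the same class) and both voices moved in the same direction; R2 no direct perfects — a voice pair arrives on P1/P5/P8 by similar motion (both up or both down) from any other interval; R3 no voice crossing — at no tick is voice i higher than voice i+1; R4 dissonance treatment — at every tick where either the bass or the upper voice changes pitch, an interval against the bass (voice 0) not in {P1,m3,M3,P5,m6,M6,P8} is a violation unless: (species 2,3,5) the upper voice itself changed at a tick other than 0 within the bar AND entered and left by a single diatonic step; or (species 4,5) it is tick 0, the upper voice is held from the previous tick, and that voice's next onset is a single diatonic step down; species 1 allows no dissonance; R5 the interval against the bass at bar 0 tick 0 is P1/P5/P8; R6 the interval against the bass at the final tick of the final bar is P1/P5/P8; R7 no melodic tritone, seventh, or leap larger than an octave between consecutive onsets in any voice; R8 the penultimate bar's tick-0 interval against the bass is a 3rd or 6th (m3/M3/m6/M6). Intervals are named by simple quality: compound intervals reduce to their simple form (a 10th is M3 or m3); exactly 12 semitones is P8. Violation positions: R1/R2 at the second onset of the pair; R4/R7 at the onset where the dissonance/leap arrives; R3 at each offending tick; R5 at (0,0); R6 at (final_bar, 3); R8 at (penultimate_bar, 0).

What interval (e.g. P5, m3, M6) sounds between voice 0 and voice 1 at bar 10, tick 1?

P8

voice 0=A3 voice 1=A4 -> P8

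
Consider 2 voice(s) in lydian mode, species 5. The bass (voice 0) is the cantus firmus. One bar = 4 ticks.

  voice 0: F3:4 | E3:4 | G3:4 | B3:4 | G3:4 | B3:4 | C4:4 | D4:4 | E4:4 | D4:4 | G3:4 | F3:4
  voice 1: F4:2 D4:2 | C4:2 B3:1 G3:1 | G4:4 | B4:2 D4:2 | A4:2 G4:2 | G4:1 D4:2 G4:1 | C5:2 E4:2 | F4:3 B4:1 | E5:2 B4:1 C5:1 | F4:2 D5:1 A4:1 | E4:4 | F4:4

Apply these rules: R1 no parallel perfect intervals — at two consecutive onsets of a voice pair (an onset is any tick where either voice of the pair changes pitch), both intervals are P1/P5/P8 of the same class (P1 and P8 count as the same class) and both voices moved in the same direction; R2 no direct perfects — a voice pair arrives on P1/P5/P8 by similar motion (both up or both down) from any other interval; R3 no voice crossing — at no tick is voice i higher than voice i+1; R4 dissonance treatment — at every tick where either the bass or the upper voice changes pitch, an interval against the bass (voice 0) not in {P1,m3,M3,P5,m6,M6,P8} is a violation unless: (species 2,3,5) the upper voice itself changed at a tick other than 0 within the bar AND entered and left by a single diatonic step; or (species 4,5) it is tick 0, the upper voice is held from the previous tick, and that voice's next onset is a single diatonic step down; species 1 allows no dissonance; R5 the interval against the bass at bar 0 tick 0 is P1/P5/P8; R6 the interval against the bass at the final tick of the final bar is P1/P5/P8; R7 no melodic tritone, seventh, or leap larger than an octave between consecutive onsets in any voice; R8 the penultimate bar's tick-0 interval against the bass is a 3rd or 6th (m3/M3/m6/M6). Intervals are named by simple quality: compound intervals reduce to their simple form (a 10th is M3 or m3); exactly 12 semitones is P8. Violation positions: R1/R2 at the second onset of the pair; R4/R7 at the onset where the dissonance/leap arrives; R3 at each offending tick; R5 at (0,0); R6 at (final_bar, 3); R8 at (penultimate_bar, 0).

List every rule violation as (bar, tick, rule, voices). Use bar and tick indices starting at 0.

bar 0: v0=F3 v1=F4 downbeat P8
bar 1: v0=E3 v1=C4 downbeat m6
bar 2: v0=G3 v1=G4 downbeat P8
bar 3: v0=B3 v1=B4 downbeat P8
bar 4: v0=G3 v1=A4 downbeat M2
bar 5: v0=B3 v1=G4 downbeat m6
bar 6: v0=C4 v1=C5 downbeat P8
bar 7: v0=D4 v1=F4 downbeat m3
bar 8: v0=E4 v1=E5 downbeat P8
bar 9: v0=D4 v1=F4 downbeat m3
bar 10: v0=G3 v1=E4 downbeat M6
bar 11: v0=F3 v1=F4 downbeat P8
  -> R2 @ bar 2 tick 0 v(0, 1): E3/G3 m3 -> G3/G4 P8 similar
  -> R1 @ bar 3 tick 0 v(0, 1): G3/G4 P8 -> B3/B4 P8 similar
  -> R4 @ bar 4 tick 0 v(0, 1): G3/A4 M2 untreated
  -> R2 @ bar 6 tick 0 v(0, 1): B3/G4 m6 -> C4/C5 P8 similar
  -> R7 @ bar 7 tick 3 v(1,): F4->B4 leap 6st
  -> R2 @ bar 8 tick 0 v(0, 1): D4/B4 M6 -> E4/E5 P8 similar

(2, 0, R2, (0, 1))
(3, 0, R1, (0, 1))
(4, 0, R4, (0, 1))
(6, 0, R2, (0, 1))
(7, 3, R7, (1,))
(8, 0, R2, (0, 1))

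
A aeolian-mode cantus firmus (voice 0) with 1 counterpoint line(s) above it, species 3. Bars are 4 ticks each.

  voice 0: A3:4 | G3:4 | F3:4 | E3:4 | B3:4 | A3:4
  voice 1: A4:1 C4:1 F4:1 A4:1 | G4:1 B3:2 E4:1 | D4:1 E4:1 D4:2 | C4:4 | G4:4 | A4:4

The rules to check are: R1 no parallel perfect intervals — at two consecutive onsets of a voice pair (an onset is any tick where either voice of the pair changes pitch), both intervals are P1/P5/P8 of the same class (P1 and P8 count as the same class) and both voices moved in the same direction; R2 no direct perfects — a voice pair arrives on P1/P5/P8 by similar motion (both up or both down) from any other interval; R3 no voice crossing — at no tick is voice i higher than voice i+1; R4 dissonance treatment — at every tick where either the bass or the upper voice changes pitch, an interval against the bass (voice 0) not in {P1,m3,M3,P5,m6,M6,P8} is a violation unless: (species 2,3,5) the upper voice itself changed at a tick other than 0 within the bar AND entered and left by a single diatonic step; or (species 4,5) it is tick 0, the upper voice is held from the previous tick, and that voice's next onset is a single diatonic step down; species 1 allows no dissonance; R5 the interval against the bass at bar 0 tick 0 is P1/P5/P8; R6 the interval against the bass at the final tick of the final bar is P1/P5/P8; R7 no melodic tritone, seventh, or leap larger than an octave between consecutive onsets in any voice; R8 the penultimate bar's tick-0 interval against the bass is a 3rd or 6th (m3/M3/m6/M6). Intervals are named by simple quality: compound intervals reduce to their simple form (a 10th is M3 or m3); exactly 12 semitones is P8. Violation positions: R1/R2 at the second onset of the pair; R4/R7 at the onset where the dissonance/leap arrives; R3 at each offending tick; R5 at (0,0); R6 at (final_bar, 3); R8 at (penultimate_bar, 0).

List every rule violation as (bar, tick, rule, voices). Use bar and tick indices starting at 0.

(1, 0, R1, (0, 1))

bar 0: v0=A3 v1=A4 downbeat P8
bar 1: v0=G3 v1=G4 downbeat P8
bar 2: v0=F3 v1=D4 downbeat M6
bar 3: v0=E3 v1=C4 downbeat m6
bar 4: v0=B3 v1=G4 downbeat m6
bar 5: v0=A3 v1=A4 downbeat P8
  -> R1 @ bar 1 tick 0 v(0, 1): A3/A4 P8 -> G3/G4 P8 similar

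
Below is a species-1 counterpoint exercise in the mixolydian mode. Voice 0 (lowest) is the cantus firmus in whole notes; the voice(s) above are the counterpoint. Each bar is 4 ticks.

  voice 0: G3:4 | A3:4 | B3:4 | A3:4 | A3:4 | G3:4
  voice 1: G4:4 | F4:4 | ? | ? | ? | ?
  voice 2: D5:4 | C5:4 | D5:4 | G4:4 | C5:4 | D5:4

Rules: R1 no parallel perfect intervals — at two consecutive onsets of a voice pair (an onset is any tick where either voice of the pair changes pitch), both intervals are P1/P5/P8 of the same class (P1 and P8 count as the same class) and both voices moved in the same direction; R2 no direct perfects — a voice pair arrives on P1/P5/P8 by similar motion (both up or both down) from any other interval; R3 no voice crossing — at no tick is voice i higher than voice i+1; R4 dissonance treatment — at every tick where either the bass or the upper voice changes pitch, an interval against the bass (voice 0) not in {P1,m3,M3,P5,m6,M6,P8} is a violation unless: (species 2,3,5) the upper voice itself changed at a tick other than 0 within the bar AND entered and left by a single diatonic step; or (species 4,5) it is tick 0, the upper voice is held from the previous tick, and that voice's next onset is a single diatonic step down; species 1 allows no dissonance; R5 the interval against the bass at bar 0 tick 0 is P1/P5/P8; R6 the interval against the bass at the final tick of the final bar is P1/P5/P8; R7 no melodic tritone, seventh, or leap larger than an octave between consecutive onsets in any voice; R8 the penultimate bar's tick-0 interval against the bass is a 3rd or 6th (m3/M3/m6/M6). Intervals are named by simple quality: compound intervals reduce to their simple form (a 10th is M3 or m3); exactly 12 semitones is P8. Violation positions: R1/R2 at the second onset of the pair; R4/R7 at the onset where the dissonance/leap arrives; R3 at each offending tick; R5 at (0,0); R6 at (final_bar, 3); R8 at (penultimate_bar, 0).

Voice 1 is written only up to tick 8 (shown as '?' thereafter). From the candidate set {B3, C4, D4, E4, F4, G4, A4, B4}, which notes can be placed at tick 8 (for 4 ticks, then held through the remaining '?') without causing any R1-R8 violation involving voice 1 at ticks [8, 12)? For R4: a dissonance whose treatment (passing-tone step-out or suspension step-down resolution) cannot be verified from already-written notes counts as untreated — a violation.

{D4}

B3: violates R7
C4: violates R4
D4: legal
E4: violates R4
F4: violates R4
G4: violates R1
A4: violates R4
B4: violates R2,R7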